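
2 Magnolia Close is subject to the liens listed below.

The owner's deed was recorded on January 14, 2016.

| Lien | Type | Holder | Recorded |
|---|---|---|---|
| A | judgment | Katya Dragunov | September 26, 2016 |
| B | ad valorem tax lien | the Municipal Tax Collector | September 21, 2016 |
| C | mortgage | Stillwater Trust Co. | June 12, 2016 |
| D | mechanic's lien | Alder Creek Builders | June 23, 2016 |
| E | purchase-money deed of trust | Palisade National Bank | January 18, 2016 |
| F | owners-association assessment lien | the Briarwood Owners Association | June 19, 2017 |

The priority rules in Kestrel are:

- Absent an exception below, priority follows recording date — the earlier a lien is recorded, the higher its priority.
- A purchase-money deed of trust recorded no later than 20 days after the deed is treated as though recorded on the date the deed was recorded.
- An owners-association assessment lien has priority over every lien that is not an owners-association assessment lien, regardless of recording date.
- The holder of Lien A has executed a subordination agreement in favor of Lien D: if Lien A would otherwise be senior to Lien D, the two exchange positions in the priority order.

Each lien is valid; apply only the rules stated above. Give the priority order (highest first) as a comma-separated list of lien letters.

F, E, C, D, B, A

Adjusting effective dates: E was recorded within the 20-day window, so its effective date is the deed date January 14, 2016.
F, as an owners-association assessment lien, has superpriority and ranks first.
Remaining liens by effective date: E (January 14, 2016), C (June 12, 2016), D (June 23, 2016), B (September 21, 2016), A (September 26, 2016).
Since A is not senior to D, the subordination leaves the order unchanged.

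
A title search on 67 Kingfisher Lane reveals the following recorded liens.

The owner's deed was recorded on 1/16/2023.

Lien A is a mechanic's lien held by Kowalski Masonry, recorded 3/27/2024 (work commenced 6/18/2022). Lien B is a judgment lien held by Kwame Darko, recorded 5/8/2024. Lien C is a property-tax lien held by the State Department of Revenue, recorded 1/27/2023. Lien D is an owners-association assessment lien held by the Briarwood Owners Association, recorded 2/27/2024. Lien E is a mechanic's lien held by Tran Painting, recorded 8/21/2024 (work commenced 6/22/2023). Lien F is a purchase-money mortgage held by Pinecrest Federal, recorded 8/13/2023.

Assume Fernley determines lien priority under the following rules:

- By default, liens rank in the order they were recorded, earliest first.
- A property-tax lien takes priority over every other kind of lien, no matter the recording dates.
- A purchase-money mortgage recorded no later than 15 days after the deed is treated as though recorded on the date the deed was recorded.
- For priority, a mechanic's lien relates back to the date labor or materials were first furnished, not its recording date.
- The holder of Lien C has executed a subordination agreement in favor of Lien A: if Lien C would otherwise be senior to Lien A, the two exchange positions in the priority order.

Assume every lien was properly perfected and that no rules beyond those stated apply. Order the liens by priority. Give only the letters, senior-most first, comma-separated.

A, C, E, F, D, B

Effective dates: A is treated as recorded 6/18/2022, the work-commencement date; E relates back to 6/22/2023 (work commenced); F was recorded 209 days after the deed, outside the 15-day window, so it keeps its recording date.
C is a property-tax lien and takes priority over every other lien.
Remaining liens by effective date: A (6/18/2022), E (6/22/2023), F (8/13/2023), D (2/27/2024), B (5/8/2024).
C is senior to A before the subordination, so the two trade places.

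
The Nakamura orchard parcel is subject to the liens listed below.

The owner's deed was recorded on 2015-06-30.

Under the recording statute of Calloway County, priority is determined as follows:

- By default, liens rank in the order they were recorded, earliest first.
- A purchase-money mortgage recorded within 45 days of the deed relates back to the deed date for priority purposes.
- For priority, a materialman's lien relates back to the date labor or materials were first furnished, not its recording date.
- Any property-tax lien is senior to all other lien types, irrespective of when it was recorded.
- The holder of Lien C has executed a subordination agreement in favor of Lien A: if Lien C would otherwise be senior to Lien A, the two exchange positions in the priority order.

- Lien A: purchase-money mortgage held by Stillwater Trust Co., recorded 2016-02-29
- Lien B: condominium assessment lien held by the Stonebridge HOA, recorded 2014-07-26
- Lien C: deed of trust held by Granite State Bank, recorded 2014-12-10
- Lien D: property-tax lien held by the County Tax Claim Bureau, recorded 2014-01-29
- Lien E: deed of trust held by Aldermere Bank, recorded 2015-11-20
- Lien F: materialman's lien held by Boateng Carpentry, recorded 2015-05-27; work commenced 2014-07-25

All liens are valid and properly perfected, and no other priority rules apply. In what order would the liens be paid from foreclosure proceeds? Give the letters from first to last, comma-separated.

Adjusting effective dates: A was recorded 244 days after the deed, outside the 45-day window, so it keeps its recording date; F relates back to 2014-07-25 (work commenced).
As a property-tax lien, D is senior to every other lien.
Ordering the rest by effective date: F (2014-07-25), B (2014-07-26), C (2014-12-10), E (2015-11-20), A (2016-02-29).
Because C would otherwise rank above A, the subordination swaps them.

D, F, B, A, E, C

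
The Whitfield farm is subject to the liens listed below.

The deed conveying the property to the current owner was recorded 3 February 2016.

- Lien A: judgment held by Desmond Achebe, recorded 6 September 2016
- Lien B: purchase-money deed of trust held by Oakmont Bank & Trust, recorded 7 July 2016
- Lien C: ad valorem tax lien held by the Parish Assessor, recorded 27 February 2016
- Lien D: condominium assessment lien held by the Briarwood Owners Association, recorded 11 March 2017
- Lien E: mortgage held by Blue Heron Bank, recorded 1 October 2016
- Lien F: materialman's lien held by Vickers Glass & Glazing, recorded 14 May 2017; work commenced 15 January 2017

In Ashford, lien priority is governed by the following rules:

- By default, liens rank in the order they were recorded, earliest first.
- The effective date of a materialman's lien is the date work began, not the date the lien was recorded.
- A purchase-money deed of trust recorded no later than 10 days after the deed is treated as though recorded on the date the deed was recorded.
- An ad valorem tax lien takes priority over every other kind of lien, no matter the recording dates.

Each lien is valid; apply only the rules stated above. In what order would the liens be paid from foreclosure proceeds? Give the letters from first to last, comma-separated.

Effective dates after the stated exceptions: B was recorded 155 days after the deed, outside the 10-day window, so it keeps its recording date; F's effective date is 15 January 2017, when work began.
As an ad valorem tax lien, C is senior to every other lien.
Remaining liens by effective date: B (7 July 2016), A (6 September 2016), E (1 October 2016), F (15 January 2017), D (11 March 2017).

C, B, A, E, F, D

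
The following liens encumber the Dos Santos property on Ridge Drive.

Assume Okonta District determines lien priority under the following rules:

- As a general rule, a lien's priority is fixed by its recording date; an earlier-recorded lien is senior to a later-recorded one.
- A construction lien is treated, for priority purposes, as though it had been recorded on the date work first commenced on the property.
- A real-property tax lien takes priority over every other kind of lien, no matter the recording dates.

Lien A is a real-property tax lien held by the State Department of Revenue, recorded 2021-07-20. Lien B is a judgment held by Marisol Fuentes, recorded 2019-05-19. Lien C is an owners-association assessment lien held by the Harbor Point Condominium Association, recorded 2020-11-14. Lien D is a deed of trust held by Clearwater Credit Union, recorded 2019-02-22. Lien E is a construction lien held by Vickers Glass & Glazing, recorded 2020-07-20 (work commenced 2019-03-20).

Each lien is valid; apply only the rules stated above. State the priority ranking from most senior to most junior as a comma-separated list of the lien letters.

A, D, E, B, C

First, effective dates: E's effective date is 2019-03-20, when work began.
A is a real-property tax lien and takes priority over every other lien.
The other liens, earliest effective date first: D (2019-02-22), E (2019-03-20), B (2019-05-19), C (2020-11-14).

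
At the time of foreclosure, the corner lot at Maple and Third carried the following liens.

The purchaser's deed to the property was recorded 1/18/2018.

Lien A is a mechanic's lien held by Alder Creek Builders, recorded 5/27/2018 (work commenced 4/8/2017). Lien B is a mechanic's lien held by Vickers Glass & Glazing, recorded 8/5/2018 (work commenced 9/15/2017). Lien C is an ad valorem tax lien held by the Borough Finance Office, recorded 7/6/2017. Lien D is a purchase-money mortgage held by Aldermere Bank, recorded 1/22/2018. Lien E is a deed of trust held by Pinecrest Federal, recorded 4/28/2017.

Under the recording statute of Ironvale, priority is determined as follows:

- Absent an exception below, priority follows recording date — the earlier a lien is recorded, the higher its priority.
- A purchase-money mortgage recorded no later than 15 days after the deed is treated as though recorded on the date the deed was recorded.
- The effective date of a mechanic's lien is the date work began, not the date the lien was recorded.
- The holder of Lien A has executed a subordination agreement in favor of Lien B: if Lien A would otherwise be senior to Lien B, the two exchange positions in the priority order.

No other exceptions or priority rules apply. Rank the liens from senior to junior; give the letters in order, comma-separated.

B, E, C, A, D

Adjusting effective dates: A is treated as recorded 4/8/2017, the work-commencement date; B's effective date is 9/15/2017, when work began; D relates back to the deed date 1/18/2018.
Sorted by effective date: A (4/8/2017), E (4/28/2017), C (7/6/2017), B (9/15/2017), D (1/18/2018).
A would otherwise be senior to B, so under the subordination agreement A and B exchange positions.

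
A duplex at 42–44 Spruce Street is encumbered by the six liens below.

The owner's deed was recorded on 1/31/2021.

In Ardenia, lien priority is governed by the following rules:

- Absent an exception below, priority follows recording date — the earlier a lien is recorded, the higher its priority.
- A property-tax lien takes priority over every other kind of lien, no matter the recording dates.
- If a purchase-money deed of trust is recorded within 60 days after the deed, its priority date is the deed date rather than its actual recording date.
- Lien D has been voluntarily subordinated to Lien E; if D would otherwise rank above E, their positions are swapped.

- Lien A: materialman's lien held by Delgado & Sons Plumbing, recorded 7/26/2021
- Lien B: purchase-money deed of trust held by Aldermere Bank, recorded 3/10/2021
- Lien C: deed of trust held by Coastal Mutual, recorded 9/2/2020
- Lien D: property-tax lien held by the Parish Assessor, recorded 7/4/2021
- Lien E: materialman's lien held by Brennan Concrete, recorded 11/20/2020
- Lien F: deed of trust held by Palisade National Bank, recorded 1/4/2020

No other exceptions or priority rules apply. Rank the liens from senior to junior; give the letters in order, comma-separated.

E, F, C, D, B, A

Effective dates: B's effective date is the deed date, 1/31/2021.
D, as a property-tax lien, has superpriority and ranks first.
Among the remaining liens, by effective date: F (1/4/2020), C (9/2/2020), E (11/20/2020), B (1/31/2021), A (7/26/2021).
Because D would otherwise rank above E, the subordination swaps them.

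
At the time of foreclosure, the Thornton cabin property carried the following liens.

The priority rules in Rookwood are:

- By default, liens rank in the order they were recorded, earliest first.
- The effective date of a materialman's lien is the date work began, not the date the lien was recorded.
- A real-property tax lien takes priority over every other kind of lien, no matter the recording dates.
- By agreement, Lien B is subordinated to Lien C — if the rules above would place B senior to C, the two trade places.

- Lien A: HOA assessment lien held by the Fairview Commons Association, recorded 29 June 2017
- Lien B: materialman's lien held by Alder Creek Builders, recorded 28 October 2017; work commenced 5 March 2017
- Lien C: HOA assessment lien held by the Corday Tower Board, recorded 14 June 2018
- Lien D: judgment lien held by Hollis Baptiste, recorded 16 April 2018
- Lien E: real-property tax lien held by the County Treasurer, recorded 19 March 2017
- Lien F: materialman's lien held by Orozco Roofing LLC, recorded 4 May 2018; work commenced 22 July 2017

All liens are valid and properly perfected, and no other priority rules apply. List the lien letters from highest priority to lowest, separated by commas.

E, C, A, F, D, B

Effective dates: B's effective date is 5 March 2017, when work began; F's effective date is 22 July 2017, when work began.
As a real-property tax lien, E is senior to every other lien.
Among the remaining liens, by effective date: B (5 March 2017), A (29 June 2017), F (22 July 2017), D (16 April 2018), C (14 June 2018).
B would otherwise be senior to C, so under the subordination agreement B and C exchange positions.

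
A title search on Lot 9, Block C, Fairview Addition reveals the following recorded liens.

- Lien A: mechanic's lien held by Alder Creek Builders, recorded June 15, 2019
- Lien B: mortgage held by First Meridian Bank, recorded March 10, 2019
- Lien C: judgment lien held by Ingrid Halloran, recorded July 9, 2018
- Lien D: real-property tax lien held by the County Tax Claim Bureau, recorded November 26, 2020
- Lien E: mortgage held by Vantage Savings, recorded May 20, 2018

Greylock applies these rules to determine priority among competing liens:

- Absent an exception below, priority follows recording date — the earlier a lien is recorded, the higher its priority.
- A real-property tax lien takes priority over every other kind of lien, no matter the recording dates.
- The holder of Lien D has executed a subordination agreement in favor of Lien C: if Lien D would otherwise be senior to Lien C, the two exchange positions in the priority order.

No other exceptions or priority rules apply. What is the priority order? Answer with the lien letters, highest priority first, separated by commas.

C, E, D, B, A

D is a real-property tax lien, so it outranks all other liens regardless of date.
Among the remaining liens, by effective date: E (May 20, 2018), C (July 9, 2018), B (March 10, 2019), A (June 15, 2019).
Because D would otherwise rank above C, the subordination swaps them.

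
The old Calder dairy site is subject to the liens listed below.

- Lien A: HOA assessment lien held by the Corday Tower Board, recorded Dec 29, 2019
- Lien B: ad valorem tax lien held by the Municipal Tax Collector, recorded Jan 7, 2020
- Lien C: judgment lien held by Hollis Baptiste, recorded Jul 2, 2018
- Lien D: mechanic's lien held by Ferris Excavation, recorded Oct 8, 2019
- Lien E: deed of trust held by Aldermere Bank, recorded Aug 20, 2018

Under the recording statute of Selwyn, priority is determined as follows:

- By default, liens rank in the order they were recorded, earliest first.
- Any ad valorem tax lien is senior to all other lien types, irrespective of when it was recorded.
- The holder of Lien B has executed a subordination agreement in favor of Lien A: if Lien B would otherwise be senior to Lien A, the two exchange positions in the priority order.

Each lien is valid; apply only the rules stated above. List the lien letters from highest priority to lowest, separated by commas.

As an ad valorem tax lien, B is senior to every other lien.
Remaining liens by effective date: C (Jul 2, 2018), E (Aug 20, 2018), D (Oct 8, 2019), A (Dec 29, 2019).
The subordination applies — B was senior to A — so B and A swap.

A, C, E, D, B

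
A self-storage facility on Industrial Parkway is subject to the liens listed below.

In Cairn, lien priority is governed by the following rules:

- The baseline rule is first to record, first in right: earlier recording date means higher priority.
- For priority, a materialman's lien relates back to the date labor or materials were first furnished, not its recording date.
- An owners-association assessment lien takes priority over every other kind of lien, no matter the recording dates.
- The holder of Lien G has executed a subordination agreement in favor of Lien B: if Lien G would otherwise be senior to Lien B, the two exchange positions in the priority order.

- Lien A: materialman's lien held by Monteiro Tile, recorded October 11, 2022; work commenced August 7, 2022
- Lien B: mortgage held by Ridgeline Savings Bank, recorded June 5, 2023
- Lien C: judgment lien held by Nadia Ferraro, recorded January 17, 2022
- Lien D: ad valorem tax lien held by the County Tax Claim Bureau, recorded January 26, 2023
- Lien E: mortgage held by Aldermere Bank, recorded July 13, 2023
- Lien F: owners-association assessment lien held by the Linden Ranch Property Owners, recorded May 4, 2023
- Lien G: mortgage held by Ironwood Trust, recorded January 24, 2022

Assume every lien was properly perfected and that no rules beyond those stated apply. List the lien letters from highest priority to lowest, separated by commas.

Effective dates: A relates back to August 7, 2022 (work commenced).
F is an owners-association assessment lien, so it outranks all other liens regardless of date.
Remaining liens by effective date: C (January 17, 2022), G (January 24, 2022), A (August 7, 2022), D (January 26, 2023), B (June 5, 2023), E (July 13, 2023).
Because G would otherwise rank above B, the subordination swaps them.

F, C, B, A, D, G, E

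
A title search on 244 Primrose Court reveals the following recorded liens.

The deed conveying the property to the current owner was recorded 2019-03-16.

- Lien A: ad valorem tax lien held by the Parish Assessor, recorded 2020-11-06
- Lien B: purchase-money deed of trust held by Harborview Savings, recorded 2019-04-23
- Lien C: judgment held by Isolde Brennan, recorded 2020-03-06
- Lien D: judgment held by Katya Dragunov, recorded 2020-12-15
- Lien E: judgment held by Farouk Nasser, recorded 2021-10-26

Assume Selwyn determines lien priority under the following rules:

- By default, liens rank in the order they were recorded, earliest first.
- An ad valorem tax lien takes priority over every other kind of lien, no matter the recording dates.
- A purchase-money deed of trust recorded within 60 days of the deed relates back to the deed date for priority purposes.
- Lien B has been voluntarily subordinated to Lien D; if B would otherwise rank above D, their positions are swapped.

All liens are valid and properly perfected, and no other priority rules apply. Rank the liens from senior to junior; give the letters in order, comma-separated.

Effective dates: B was recorded within the 60-day window, so its effective date is the deed date 2019-03-16.
As an ad valorem tax lien, A is senior to every other lien.
The other liens, earliest effective date first: B (2019-03-16), C (2020-03-06), D (2020-12-15), E (2021-10-26).
Because B would otherwise rank above D, the subordination swaps them.

A, D, C, B, E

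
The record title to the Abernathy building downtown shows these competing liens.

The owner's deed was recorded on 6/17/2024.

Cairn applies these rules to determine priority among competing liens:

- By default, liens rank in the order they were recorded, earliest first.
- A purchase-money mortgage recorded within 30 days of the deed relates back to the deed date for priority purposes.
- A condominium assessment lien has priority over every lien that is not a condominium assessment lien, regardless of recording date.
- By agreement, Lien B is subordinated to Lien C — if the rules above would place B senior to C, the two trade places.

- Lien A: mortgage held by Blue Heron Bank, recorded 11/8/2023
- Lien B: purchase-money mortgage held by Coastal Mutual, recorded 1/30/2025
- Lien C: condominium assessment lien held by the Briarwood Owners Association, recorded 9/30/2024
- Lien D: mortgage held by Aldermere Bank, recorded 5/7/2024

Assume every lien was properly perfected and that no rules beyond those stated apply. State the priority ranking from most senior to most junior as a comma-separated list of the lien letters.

Adjusting effective dates: B was recorded 227 days after the deed — beyond 30 days — so no relation-back applies.
C is a condominium assessment lien, so it outranks all other liens regardless of date.
Ordering the rest by effective date: A (11/8/2023), D (5/7/2024), B (1/30/2025).
B already ranks below C; the subordination has no effect.

C, A, D, B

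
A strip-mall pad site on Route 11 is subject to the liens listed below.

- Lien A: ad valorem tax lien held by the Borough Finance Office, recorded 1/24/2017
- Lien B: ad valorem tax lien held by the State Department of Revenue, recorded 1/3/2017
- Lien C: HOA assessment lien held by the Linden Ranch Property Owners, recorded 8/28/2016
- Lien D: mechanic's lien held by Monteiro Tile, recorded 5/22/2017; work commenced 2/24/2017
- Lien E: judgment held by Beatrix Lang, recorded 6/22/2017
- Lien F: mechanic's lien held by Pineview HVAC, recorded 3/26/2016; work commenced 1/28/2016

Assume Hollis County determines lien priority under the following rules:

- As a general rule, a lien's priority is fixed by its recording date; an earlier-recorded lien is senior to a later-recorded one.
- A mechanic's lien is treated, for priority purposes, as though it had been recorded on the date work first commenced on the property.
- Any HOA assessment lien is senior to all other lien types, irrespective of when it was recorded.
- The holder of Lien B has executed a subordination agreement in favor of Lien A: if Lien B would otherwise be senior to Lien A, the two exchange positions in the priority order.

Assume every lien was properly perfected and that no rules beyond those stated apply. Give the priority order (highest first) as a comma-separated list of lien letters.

C, F, A, B, D, E

Effective dates after the stated exceptions: D is treated as recorded 2/24/2017, the work-commencement date; F relates back to 1/28/2016 (work commenced).
As an HOA assessment lien, C is senior to every other lien.
Among the remaining liens, by effective date: F (1/28/2016), B (1/3/2017), A (1/24/2017), D (2/24/2017), E (6/22/2017).
B is senior to A before the subordination, so the two trade places.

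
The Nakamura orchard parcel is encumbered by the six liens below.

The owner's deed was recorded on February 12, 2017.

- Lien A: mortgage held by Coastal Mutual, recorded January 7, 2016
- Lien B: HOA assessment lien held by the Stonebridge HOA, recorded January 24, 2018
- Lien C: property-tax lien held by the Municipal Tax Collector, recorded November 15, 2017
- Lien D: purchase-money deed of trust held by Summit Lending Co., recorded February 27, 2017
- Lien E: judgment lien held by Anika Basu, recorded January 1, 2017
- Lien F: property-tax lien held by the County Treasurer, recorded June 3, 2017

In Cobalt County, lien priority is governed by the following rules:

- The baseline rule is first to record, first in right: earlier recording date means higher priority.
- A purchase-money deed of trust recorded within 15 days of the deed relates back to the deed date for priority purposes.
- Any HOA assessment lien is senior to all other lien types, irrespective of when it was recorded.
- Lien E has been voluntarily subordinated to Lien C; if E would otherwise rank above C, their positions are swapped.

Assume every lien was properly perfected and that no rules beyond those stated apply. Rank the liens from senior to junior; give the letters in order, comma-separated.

B, A, C, D, F, E

First, effective dates: D was recorded within the 15-day window, so its effective date is the deed date February 12, 2017.
As an HOA assessment lien, B is senior to every other lien.
Among the remaining liens, by effective date: A (January 7, 2016), E (January 1, 2017), D (February 12, 2017), F (June 3, 2017), C (November 15, 2017).
E is senior to C before the subordination, so the two trade places.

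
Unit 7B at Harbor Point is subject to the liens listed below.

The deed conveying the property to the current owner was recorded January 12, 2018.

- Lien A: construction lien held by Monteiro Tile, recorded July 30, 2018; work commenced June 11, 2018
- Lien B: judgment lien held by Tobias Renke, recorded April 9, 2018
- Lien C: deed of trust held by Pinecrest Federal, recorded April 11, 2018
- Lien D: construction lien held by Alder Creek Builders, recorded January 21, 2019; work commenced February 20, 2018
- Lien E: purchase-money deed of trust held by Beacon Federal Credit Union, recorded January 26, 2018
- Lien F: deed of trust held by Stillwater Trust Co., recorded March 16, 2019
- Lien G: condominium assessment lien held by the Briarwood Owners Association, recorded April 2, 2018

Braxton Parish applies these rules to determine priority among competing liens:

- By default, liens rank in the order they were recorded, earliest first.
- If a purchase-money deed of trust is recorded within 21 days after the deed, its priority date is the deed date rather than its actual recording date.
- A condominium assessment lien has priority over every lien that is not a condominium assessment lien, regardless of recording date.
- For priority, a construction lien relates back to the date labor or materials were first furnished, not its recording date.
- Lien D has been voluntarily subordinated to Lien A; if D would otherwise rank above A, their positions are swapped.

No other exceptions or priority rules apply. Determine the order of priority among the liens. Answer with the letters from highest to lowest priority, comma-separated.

G, E, A, B, C, D, F

Adjusting effective dates: A is treated as recorded June 11, 2018, the work-commencement date; D's effective date is February 20, 2018, when work began; E's effective date is the deed date, January 12, 2018.
G is a condominium assessment lien and takes priority over every other lien.
The other liens, earliest effective date first: E (January 12, 2018), D (February 20, 2018), B (April 9, 2018), C (April 11, 2018), A (June 11, 2018), F (March 16, 2019).
D is senior to A before the subordination, so the two trade places.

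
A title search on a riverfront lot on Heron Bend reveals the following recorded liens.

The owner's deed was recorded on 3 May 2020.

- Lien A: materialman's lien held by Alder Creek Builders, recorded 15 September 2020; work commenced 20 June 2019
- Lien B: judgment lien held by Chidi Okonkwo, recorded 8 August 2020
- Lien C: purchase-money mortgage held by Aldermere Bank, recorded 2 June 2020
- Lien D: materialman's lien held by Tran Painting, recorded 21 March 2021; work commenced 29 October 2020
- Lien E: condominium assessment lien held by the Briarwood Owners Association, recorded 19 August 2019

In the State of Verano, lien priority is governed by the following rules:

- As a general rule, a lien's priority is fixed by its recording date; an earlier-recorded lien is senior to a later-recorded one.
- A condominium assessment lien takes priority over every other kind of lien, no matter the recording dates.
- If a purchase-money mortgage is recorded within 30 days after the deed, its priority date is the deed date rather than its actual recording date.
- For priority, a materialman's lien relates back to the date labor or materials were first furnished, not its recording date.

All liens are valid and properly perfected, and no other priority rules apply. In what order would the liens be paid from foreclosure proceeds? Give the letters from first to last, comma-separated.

First, effective dates: A relates back to 20 June 2019 (work commenced); C relates back to the deed date 3 May 2020; D is treated as recorded 29 October 2020, the work-commencement date.
E is a condominium assessment lien, so it outranks all other liens regardless of date.
The other liens, earliest effective date first: A (20 June 2019), C (3 May 2020), B (8 August 2020), D (29 October 2020).

E, A, C, B, D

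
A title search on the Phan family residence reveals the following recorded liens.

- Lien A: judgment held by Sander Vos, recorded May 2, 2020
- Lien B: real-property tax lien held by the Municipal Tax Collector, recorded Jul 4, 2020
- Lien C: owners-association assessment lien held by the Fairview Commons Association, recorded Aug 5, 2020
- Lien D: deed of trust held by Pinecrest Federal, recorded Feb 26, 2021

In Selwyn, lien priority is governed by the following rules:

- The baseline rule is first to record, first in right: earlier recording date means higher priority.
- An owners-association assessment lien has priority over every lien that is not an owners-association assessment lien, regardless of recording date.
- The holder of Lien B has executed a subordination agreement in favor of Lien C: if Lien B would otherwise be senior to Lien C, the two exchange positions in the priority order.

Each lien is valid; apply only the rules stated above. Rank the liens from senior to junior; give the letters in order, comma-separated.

C, A, B, D

C, as an owners-association assessment lien, has superpriority and ranks first.
The other liens, earliest effective date first: A (May 2, 2020), B (Jul 4, 2020), D (Feb 26, 2021).
B is already junior to C, so the subordination agreement changes nothing.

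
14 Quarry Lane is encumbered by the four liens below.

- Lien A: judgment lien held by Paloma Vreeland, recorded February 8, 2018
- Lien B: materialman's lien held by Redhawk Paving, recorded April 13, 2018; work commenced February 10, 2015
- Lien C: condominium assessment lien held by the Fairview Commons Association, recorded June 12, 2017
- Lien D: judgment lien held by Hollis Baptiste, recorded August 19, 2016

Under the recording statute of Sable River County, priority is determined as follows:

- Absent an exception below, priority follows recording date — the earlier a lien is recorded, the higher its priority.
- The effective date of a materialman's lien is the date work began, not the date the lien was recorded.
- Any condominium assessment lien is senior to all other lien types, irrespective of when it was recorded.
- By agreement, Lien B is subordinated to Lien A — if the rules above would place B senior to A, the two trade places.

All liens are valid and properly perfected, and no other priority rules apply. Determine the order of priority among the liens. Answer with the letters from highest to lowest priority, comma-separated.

Effective dates after the stated exceptions: B relates back to February 10, 2015 (work commenced).
C, as a condominium assessment lien, has superpriority and ranks first.
The other liens, earliest effective date first: B (February 10, 2015), D (August 19, 2016), A (February 8, 2018).
B is senior to A before the subordination, so the two trade places.

C, A, D, B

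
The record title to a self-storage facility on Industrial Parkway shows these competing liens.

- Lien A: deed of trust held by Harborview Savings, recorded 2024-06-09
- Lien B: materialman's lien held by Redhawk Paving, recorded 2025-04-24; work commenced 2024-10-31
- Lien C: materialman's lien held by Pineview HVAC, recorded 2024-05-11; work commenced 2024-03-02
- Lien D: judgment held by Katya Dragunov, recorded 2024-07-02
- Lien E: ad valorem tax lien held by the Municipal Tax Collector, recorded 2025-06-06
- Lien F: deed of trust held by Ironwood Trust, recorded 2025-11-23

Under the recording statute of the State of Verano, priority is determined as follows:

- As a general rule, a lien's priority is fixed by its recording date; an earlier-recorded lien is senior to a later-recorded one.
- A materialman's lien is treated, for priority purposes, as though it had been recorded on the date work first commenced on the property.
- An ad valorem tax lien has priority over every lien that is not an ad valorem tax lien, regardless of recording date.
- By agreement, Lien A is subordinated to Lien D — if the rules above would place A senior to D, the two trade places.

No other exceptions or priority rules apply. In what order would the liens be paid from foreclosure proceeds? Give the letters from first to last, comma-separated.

First, effective dates: B's effective date is 2024-10-31, when work began; C relates back to 2024-03-02 (work commenced).
E is an ad valorem tax lien, so it outranks all other liens regardless of date.
Ordering the rest by effective date: C (2024-03-02), A (2024-06-09), D (2024-07-02), B (2024-10-31), F (2025-11-23).
Because A would otherwise rank above D, the subordination swaps them.

E, C, D, A, B, F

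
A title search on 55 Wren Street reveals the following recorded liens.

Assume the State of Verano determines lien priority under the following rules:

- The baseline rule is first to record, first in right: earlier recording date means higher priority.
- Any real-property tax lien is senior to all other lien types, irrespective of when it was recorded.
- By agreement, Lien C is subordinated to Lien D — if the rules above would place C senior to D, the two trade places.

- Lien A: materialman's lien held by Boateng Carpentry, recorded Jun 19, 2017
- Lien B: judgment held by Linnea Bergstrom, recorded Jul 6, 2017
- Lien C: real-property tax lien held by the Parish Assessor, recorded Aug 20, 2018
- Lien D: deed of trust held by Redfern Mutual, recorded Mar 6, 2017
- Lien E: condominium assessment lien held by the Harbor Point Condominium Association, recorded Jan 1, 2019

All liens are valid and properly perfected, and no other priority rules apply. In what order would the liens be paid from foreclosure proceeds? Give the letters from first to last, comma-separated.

D, C, A, B, E

C is a real-property tax lien, so it outranks all other liens regardless of date.
Among the remaining liens, by effective date: D (Mar 6, 2017), A (Jun 19, 2017), B (Jul 6, 2017), E (Jan 1, 2019).
Because C would otherwise rank above D, the subordination swaps them.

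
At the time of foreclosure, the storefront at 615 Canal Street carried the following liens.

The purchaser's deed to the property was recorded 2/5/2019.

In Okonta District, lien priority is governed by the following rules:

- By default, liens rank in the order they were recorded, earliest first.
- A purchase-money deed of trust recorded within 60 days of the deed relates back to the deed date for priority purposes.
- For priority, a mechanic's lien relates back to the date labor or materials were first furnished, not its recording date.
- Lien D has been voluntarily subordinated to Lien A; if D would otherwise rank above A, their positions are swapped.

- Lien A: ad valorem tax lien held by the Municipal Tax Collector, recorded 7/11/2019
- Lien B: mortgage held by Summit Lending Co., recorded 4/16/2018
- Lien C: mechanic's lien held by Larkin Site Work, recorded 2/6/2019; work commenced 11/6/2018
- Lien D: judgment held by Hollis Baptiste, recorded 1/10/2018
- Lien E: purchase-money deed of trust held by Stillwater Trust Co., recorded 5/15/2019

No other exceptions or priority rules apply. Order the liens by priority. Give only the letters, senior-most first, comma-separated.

A, B, C, E, D

Effective dates after the stated exceptions: C's effective date is 11/6/2018, when work began; E was recorded 99 days after the deed — beyond 60 days — so no relation-back applies.
Ordering by effective date: D (1/10/2018), B (4/16/2018), C (11/6/2018), E (5/15/2019), A (7/11/2019).
D would otherwise be senior to A, so under the subordination agreement D and A exchange positions.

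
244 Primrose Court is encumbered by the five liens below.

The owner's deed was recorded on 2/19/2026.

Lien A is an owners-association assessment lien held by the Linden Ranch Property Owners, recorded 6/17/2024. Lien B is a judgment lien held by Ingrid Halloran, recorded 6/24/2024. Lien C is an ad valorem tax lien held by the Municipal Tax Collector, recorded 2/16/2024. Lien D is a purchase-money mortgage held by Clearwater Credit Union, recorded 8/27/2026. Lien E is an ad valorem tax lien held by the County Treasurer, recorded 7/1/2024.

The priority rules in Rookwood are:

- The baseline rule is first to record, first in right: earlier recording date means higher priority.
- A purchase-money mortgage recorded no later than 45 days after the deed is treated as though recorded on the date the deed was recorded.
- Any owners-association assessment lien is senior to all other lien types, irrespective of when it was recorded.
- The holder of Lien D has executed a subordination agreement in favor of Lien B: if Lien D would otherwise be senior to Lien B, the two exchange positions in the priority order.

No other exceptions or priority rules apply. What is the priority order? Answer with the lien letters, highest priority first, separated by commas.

A, C, B, E, D

First, effective dates: D missed the 45-day window (189 days after the deed), so its recording date stands.
A is an owners-association assessment lien, so it outranks all other liens regardless of date.
Among the remaining liens, by effective date: C (2/16/2024), B (6/24/2024), E (7/1/2024), D (8/27/2026).
D already ranks below B; the subordination has no effect.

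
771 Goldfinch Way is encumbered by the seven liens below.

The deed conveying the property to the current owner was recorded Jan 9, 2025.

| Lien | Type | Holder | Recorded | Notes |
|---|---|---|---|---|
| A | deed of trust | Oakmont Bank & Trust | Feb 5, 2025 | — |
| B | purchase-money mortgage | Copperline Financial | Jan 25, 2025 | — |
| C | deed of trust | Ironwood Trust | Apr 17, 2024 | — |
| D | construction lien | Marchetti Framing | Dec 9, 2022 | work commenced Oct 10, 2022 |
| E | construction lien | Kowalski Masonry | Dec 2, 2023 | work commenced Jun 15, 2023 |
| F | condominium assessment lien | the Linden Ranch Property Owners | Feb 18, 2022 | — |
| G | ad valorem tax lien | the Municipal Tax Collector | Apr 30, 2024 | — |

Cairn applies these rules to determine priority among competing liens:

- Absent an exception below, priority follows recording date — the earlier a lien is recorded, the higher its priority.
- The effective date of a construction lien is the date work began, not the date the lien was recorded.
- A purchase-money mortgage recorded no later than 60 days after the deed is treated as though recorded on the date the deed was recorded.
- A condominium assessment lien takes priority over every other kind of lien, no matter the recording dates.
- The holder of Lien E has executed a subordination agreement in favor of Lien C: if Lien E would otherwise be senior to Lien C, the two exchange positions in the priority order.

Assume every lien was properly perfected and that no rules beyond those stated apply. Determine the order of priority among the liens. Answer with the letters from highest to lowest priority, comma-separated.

F, D, C, E, G, B, A

Effective dates after the stated exceptions: B relates back to the deed date Jan 9, 2025; D is treated as recorded Oct 10, 2022, the work-commencement date; E is treated as recorded Jun 15, 2023, the work-commencement date.
F, as a condominium assessment lien, has superpriority and ranks first.
Among the remaining liens, by effective date: D (Oct 10, 2022), E (Jun 15, 2023), C (Apr 17, 2024), G (Apr 30, 2024), B (Jan 9, 2025), A (Feb 5, 2025).
The subordination applies — E was senior to C — so E and C swap.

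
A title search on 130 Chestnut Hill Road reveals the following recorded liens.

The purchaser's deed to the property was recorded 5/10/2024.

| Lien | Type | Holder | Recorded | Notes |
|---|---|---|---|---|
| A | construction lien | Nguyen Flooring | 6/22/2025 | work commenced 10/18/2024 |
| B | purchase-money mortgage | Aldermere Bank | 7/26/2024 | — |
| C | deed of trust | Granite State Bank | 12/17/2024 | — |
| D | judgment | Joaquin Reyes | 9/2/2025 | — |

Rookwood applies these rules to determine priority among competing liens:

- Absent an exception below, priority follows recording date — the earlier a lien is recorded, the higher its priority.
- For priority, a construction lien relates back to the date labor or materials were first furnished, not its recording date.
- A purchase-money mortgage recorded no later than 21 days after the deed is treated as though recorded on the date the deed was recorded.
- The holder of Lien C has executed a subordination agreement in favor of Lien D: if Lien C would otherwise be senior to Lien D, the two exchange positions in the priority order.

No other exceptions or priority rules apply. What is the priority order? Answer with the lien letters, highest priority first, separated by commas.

B, A, D, C

Effective dates after the stated exceptions: A is treated as recorded 10/18/2024, the work-commencement date; B was recorded 77 days after the deed — beyond 21 days — so no relation-back applies.
Ordering by effective date: B (7/26/2024), A (10/18/2024), C (12/17/2024), D (9/2/2025).
Because C would otherwise rank above D, the subordination swaps them.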